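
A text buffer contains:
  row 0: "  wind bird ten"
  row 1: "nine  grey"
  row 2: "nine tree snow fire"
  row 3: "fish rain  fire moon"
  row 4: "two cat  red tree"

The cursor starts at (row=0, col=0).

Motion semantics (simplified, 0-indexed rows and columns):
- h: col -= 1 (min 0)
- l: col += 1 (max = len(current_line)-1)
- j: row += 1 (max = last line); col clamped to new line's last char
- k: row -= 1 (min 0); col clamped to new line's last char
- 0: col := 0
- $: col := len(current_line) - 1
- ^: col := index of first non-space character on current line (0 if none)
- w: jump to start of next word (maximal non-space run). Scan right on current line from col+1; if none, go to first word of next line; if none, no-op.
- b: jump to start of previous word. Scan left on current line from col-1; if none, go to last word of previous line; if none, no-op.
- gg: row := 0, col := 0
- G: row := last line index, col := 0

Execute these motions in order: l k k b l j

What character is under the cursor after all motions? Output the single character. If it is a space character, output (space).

Answer: n

Derivation:
After 1 (l): row=0 col=1 char='_'
After 2 (k): row=0 col=1 char='_'
After 3 (k): row=0 col=1 char='_'
After 4 (b): row=0 col=1 char='_'
After 5 (l): row=0 col=2 char='w'
After 6 (j): row=1 col=2 char='n'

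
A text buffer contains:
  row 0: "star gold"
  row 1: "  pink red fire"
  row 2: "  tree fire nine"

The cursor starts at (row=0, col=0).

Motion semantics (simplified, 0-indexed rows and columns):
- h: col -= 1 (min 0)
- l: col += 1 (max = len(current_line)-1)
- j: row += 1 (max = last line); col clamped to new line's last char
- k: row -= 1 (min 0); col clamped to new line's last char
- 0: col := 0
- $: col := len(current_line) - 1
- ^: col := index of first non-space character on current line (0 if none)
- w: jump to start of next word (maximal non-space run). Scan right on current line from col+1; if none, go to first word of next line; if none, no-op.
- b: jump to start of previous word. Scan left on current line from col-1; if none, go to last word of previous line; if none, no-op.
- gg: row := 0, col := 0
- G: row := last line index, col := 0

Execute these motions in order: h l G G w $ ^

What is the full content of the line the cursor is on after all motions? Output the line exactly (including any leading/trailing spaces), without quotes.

After 1 (h): row=0 col=0 char='s'
After 2 (l): row=0 col=1 char='t'
After 3 (G): row=2 col=0 char='_'
After 4 (G): row=2 col=0 char='_'
After 5 (w): row=2 col=2 char='t'
After 6 ($): row=2 col=15 char='e'
After 7 (^): row=2 col=2 char='t'

Answer:   tree fire nine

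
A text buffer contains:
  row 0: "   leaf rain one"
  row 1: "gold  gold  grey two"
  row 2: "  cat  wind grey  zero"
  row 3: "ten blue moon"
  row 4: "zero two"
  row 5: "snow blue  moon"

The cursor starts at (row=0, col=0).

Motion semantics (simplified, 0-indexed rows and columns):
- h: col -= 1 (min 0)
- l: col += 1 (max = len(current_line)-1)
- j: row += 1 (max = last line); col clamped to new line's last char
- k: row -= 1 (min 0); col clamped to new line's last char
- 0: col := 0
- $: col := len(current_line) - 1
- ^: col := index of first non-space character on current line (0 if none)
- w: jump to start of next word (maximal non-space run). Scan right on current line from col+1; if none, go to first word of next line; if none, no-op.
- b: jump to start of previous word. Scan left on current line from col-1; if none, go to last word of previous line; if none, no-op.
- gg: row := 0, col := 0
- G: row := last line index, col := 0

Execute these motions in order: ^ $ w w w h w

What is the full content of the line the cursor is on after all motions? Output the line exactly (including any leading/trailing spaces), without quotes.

After 1 (^): row=0 col=3 char='l'
After 2 ($): row=0 col=15 char='e'
After 3 (w): row=1 col=0 char='g'
After 4 (w): row=1 col=6 char='g'
After 5 (w): row=1 col=12 char='g'
After 6 (h): row=1 col=11 char='_'
After 7 (w): row=1 col=12 char='g'

Answer: gold  gold  grey two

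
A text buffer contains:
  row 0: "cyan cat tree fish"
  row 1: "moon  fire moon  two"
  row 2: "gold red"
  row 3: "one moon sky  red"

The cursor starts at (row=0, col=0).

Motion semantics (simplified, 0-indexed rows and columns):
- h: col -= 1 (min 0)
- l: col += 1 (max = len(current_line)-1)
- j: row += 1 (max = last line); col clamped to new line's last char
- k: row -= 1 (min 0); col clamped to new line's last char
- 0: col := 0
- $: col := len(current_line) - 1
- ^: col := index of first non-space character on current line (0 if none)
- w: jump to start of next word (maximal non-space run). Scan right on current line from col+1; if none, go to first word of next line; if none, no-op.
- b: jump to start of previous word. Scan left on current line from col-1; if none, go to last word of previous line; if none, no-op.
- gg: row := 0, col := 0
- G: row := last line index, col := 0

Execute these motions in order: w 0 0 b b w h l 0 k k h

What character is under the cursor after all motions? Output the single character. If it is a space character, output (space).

Answer: c

Derivation:
After 1 (w): row=0 col=5 char='c'
After 2 (0): row=0 col=0 char='c'
After 3 (0): row=0 col=0 char='c'
After 4 (b): row=0 col=0 char='c'
After 5 (b): row=0 col=0 char='c'
After 6 (w): row=0 col=5 char='c'
After 7 (h): row=0 col=4 char='_'
After 8 (l): row=0 col=5 char='c'
After 9 (0): row=0 col=0 char='c'
After 10 (k): row=0 col=0 char='c'
After 11 (k): row=0 col=0 char='c'
After 12 (h): row=0 col=0 char='c'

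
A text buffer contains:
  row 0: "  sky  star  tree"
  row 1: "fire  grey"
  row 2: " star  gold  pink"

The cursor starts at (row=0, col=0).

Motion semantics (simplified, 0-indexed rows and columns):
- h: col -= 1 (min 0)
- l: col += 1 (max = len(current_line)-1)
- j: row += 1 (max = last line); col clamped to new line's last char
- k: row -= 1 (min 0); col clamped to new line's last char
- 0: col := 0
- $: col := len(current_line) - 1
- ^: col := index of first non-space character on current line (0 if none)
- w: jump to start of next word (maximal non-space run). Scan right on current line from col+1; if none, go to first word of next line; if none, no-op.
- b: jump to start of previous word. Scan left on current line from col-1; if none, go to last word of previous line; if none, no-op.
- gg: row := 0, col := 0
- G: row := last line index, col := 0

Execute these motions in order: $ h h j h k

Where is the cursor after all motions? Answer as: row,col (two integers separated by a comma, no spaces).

After 1 ($): row=0 col=16 char='e'
After 2 (h): row=0 col=15 char='e'
After 3 (h): row=0 col=14 char='r'
After 4 (j): row=1 col=9 char='y'
After 5 (h): row=1 col=8 char='e'
After 6 (k): row=0 col=8 char='t'

Answer: 0,8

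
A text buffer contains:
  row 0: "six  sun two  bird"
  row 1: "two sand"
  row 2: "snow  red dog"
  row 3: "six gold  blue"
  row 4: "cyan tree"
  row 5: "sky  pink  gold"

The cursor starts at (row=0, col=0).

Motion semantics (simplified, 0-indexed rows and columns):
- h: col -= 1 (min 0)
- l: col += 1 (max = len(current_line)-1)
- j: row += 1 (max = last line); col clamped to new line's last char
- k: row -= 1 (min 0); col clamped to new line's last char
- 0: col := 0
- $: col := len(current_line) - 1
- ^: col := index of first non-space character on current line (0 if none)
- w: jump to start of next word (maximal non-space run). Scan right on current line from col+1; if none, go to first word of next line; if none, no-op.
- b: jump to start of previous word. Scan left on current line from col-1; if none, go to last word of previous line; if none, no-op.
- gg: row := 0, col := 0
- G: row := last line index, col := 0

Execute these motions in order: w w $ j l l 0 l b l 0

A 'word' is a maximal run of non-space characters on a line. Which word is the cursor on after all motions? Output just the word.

After 1 (w): row=0 col=5 char='s'
After 2 (w): row=0 col=9 char='t'
After 3 ($): row=0 col=17 char='d'
After 4 (j): row=1 col=7 char='d'
After 5 (l): row=1 col=7 char='d'
After 6 (l): row=1 col=7 char='d'
After 7 (0): row=1 col=0 char='t'
After 8 (l): row=1 col=1 char='w'
After 9 (b): row=1 col=0 char='t'
After 10 (l): row=1 col=1 char='w'
After 11 (0): row=1 col=0 char='t'

Answer: two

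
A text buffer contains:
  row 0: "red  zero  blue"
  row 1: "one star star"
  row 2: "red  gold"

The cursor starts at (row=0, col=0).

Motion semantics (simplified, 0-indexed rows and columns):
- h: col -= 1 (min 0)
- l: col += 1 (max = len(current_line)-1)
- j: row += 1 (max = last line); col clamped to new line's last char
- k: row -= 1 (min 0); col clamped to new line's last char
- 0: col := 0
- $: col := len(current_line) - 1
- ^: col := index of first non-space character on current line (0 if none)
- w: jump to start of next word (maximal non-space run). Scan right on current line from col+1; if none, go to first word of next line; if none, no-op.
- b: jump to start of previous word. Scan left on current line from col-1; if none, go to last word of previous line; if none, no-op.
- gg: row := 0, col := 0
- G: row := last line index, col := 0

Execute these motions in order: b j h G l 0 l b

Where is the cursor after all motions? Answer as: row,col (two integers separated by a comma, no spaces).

Answer: 2,0

Derivation:
After 1 (b): row=0 col=0 char='r'
After 2 (j): row=1 col=0 char='o'
After 3 (h): row=1 col=0 char='o'
After 4 (G): row=2 col=0 char='r'
After 5 (l): row=2 col=1 char='e'
After 6 (0): row=2 col=0 char='r'
After 7 (l): row=2 col=1 char='e'
After 8 (b): row=2 col=0 char='r'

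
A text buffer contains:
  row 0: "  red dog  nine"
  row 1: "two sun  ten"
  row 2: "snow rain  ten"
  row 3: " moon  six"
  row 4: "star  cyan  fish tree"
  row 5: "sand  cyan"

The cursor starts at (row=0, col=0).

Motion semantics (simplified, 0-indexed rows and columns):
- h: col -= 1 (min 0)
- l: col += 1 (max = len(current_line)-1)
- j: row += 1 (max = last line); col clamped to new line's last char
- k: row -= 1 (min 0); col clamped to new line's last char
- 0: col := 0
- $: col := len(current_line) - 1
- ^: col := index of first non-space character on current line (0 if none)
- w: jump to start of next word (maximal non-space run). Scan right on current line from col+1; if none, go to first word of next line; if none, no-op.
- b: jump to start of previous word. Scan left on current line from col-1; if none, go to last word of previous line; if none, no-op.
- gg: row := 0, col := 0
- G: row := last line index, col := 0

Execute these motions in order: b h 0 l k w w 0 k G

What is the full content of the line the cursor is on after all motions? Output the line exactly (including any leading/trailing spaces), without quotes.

After 1 (b): row=0 col=0 char='_'
After 2 (h): row=0 col=0 char='_'
After 3 (0): row=0 col=0 char='_'
After 4 (l): row=0 col=1 char='_'
After 5 (k): row=0 col=1 char='_'
After 6 (w): row=0 col=2 char='r'
After 7 (w): row=0 col=6 char='d'
After 8 (0): row=0 col=0 char='_'
After 9 (k): row=0 col=0 char='_'
After 10 (G): row=5 col=0 char='s'

Answer: sand  cyan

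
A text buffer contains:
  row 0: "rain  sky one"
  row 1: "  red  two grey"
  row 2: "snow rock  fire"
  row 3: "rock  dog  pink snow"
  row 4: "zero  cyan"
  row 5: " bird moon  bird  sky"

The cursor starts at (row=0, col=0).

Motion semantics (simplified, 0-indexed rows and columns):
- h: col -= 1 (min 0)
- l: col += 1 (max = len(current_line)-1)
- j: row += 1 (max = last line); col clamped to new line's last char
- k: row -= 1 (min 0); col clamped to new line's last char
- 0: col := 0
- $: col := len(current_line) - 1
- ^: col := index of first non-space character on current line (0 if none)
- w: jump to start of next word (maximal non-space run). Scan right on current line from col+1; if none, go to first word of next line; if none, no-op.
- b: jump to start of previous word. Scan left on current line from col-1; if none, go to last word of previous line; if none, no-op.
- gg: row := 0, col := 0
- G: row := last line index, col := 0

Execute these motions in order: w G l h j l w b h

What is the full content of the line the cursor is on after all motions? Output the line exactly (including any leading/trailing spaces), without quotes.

After 1 (w): row=0 col=6 char='s'
After 2 (G): row=5 col=0 char='_'
After 3 (l): row=5 col=1 char='b'
After 4 (h): row=5 col=0 char='_'
After 5 (j): row=5 col=0 char='_'
After 6 (l): row=5 col=1 char='b'
After 7 (w): row=5 col=6 char='m'
After 8 (b): row=5 col=1 char='b'
After 9 (h): row=5 col=0 char='_'

Answer:  bird moon  bird  sky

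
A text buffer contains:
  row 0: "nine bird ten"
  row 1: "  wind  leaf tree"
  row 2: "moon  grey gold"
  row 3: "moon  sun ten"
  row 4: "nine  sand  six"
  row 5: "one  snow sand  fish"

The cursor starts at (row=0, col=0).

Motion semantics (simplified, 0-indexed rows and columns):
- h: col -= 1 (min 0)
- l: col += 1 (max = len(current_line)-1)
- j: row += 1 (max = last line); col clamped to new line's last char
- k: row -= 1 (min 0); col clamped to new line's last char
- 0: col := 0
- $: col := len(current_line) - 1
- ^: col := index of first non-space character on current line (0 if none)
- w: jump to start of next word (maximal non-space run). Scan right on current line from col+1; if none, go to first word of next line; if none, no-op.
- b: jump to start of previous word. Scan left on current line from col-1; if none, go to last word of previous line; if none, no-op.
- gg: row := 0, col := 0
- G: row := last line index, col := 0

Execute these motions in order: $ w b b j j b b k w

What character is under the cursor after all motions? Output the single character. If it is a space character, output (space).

After 1 ($): row=0 col=12 char='n'
After 2 (w): row=1 col=2 char='w'
After 3 (b): row=0 col=10 char='t'
After 4 (b): row=0 col=5 char='b'
After 5 (j): row=1 col=5 char='d'
After 6 (j): row=2 col=5 char='_'
After 7 (b): row=2 col=0 char='m'
After 8 (b): row=1 col=13 char='t'
After 9 (k): row=0 col=12 char='n'
After 10 (w): row=1 col=2 char='w'

Answer: w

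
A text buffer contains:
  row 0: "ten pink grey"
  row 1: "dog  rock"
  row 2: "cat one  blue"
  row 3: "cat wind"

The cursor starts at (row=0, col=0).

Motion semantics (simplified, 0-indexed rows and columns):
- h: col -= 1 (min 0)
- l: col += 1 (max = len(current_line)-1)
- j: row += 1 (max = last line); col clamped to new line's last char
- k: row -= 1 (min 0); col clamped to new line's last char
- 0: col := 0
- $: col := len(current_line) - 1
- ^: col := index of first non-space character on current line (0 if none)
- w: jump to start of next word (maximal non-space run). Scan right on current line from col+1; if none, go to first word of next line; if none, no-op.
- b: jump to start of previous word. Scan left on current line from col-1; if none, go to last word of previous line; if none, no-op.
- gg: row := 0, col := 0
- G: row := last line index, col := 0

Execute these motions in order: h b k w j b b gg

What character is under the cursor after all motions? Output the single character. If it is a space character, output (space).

After 1 (h): row=0 col=0 char='t'
After 2 (b): row=0 col=0 char='t'
After 3 (k): row=0 col=0 char='t'
After 4 (w): row=0 col=4 char='p'
After 5 (j): row=1 col=4 char='_'
After 6 (b): row=1 col=0 char='d'
After 7 (b): row=0 col=9 char='g'
After 8 (gg): row=0 col=0 char='t'

Answer: t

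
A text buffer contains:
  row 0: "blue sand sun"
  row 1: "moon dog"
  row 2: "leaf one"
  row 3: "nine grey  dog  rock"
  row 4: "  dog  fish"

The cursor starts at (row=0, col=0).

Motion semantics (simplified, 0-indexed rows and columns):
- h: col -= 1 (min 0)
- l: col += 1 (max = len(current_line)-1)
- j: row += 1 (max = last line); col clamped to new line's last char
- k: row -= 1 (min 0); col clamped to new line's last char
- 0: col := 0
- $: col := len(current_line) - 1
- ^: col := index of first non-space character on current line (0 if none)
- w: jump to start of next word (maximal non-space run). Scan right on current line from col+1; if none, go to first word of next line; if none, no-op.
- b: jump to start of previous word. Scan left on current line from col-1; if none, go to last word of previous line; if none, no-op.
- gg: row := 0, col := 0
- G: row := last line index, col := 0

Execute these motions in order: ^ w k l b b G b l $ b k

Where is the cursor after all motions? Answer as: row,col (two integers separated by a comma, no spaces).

Answer: 2,7

Derivation:
After 1 (^): row=0 col=0 char='b'
After 2 (w): row=0 col=5 char='s'
After 3 (k): row=0 col=5 char='s'
After 4 (l): row=0 col=6 char='a'
After 5 (b): row=0 col=5 char='s'
After 6 (b): row=0 col=0 char='b'
After 7 (G): row=4 col=0 char='_'
After 8 (b): row=3 col=16 char='r'
After 9 (l): row=3 col=17 char='o'
After 10 ($): row=3 col=19 char='k'
After 11 (b): row=3 col=16 char='r'
After 12 (k): row=2 col=7 char='e'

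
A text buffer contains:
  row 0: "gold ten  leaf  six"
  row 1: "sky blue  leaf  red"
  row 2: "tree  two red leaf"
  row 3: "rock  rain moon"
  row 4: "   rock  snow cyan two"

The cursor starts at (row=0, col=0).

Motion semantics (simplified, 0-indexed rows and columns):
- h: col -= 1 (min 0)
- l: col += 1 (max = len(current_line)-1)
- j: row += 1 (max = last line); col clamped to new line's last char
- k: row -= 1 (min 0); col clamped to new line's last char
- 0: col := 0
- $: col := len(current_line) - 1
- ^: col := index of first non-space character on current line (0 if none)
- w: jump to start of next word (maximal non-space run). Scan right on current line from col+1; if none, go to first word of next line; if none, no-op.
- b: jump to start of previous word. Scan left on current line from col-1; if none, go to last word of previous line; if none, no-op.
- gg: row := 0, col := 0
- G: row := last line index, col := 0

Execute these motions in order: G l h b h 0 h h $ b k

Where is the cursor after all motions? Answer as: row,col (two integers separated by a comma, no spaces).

After 1 (G): row=4 col=0 char='_'
After 2 (l): row=4 col=1 char='_'
After 3 (h): row=4 col=0 char='_'
After 4 (b): row=3 col=11 char='m'
After 5 (h): row=3 col=10 char='_'
After 6 (0): row=3 col=0 char='r'
After 7 (h): row=3 col=0 char='r'
After 8 (h): row=3 col=0 char='r'
After 9 ($): row=3 col=14 char='n'
After 10 (b): row=3 col=11 char='m'
After 11 (k): row=2 col=11 char='e'

Answer: 2,11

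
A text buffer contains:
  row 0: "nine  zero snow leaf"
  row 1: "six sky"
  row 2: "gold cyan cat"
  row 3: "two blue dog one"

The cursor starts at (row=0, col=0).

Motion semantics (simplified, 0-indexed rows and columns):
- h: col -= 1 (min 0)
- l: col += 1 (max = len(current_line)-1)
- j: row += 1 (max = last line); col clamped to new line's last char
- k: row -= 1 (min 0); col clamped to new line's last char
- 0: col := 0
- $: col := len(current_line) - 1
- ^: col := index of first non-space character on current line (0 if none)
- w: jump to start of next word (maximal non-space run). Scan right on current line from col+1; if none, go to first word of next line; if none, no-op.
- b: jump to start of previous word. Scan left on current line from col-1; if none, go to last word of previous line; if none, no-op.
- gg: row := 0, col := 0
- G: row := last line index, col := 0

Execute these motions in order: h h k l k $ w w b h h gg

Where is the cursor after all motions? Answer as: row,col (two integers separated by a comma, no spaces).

After 1 (h): row=0 col=0 char='n'
After 2 (h): row=0 col=0 char='n'
After 3 (k): row=0 col=0 char='n'
After 4 (l): row=0 col=1 char='i'
After 5 (k): row=0 col=1 char='i'
After 6 ($): row=0 col=19 char='f'
After 7 (w): row=1 col=0 char='s'
After 8 (w): row=1 col=4 char='s'
After 9 (b): row=1 col=0 char='s'
After 10 (h): row=1 col=0 char='s'
After 11 (h): row=1 col=0 char='s'
After 12 (gg): row=0 col=0 char='n'

Answer: 0,0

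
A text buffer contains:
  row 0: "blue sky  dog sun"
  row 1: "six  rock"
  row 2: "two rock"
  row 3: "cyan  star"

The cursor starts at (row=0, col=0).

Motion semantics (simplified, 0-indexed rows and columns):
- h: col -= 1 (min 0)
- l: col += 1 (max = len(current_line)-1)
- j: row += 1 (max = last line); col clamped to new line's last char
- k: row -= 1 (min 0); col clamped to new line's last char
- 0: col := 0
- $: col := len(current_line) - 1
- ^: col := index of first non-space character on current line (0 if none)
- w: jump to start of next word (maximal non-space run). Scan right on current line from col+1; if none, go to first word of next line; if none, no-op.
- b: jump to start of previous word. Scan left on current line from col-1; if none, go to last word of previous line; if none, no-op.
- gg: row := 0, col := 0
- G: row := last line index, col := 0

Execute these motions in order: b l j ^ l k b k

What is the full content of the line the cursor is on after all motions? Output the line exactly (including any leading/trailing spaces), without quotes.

After 1 (b): row=0 col=0 char='b'
After 2 (l): row=0 col=1 char='l'
After 3 (j): row=1 col=1 char='i'
After 4 (^): row=1 col=0 char='s'
After 5 (l): row=1 col=1 char='i'
After 6 (k): row=0 col=1 char='l'
After 7 (b): row=0 col=0 char='b'
After 8 (k): row=0 col=0 char='b'

Answer: blue sky  dog sun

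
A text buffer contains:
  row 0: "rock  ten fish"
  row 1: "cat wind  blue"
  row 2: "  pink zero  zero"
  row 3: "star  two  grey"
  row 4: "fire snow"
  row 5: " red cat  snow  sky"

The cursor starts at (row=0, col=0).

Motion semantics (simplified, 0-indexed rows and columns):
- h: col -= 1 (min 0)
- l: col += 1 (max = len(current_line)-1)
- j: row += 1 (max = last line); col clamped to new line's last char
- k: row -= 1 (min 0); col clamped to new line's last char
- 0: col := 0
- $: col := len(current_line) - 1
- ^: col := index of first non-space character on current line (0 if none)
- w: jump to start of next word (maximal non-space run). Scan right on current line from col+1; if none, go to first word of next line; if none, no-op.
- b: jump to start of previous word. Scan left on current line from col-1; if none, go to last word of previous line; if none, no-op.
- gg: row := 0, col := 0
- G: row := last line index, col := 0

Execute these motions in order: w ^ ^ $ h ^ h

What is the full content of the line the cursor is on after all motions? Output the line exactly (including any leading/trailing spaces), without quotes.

Answer: rock  ten fish

Derivation:
After 1 (w): row=0 col=6 char='t'
After 2 (^): row=0 col=0 char='r'
After 3 (^): row=0 col=0 char='r'
After 4 ($): row=0 col=13 char='h'
After 5 (h): row=0 col=12 char='s'
After 6 (^): row=0 col=0 char='r'
After 7 (h): row=0 col=0 char='r'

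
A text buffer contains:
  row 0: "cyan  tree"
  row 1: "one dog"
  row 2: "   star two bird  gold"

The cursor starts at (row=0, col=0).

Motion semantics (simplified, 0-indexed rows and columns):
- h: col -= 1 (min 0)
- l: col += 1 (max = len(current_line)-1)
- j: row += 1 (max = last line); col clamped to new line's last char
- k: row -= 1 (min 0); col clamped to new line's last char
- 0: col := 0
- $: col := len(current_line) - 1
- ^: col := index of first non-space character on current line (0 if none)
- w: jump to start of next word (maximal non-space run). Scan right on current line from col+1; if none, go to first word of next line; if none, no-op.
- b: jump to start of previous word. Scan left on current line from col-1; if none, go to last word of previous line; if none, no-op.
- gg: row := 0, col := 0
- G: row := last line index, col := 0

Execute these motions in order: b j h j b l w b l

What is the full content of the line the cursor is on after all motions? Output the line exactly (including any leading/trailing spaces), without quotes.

Answer: one dog

Derivation:
After 1 (b): row=0 col=0 char='c'
After 2 (j): row=1 col=0 char='o'
After 3 (h): row=1 col=0 char='o'
After 4 (j): row=2 col=0 char='_'
After 5 (b): row=1 col=4 char='d'
After 6 (l): row=1 col=5 char='o'
After 7 (w): row=2 col=3 char='s'
After 8 (b): row=1 col=4 char='d'
After 9 (l): row=1 col=5 char='o'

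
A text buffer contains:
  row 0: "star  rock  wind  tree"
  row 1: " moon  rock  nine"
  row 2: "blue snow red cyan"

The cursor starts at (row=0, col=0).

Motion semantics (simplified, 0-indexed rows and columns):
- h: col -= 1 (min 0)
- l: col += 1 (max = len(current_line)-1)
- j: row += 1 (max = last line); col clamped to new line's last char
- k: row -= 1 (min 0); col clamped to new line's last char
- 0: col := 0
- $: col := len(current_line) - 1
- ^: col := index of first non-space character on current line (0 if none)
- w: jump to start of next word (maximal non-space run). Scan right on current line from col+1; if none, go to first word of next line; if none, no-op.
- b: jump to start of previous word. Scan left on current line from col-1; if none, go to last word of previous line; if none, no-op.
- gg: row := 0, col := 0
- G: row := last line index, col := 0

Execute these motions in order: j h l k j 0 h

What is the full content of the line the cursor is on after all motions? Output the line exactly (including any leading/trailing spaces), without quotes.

Answer:  moon  rock  nine

Derivation:
After 1 (j): row=1 col=0 char='_'
After 2 (h): row=1 col=0 char='_'
After 3 (l): row=1 col=1 char='m'
After 4 (k): row=0 col=1 char='t'
After 5 (j): row=1 col=1 char='m'
After 6 (0): row=1 col=0 char='_'
After 7 (h): row=1 col=0 char='_'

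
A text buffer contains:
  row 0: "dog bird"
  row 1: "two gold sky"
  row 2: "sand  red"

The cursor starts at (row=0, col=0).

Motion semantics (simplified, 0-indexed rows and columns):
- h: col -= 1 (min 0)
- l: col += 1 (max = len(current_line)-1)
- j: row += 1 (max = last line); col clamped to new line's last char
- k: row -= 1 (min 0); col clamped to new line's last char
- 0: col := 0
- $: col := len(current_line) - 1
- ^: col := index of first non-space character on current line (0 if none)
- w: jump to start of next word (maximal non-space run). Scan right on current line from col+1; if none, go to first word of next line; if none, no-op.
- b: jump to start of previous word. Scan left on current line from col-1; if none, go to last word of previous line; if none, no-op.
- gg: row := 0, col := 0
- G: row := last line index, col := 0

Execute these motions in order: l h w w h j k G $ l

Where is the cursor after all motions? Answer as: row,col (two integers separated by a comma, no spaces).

After 1 (l): row=0 col=1 char='o'
After 2 (h): row=0 col=0 char='d'
After 3 (w): row=0 col=4 char='b'
After 4 (w): row=1 col=0 char='t'
After 5 (h): row=1 col=0 char='t'
After 6 (j): row=2 col=0 char='s'
After 7 (k): row=1 col=0 char='t'
After 8 (G): row=2 col=0 char='s'
After 9 ($): row=2 col=8 char='d'
After 10 (l): row=2 col=8 char='d'

Answer: 2,8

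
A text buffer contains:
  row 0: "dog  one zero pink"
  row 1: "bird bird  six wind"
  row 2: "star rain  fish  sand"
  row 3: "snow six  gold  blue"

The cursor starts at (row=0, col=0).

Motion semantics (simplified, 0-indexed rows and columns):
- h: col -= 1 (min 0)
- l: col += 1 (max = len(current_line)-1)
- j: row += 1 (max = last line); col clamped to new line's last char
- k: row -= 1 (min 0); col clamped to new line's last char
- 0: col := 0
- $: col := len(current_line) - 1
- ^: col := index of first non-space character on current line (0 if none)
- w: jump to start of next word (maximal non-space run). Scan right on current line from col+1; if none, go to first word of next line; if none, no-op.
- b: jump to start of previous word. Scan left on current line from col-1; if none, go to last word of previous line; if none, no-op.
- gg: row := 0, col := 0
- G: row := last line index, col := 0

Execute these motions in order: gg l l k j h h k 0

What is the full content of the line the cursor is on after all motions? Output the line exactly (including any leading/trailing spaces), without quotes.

Answer: dog  one zero pink

Derivation:
After 1 (gg): row=0 col=0 char='d'
After 2 (l): row=0 col=1 char='o'
After 3 (l): row=0 col=2 char='g'
After 4 (k): row=0 col=2 char='g'
After 5 (j): row=1 col=2 char='r'
After 6 (h): row=1 col=1 char='i'
After 7 (h): row=1 col=0 char='b'
After 8 (k): row=0 col=0 char='d'
After 9 (0): row=0 col=0 char='d'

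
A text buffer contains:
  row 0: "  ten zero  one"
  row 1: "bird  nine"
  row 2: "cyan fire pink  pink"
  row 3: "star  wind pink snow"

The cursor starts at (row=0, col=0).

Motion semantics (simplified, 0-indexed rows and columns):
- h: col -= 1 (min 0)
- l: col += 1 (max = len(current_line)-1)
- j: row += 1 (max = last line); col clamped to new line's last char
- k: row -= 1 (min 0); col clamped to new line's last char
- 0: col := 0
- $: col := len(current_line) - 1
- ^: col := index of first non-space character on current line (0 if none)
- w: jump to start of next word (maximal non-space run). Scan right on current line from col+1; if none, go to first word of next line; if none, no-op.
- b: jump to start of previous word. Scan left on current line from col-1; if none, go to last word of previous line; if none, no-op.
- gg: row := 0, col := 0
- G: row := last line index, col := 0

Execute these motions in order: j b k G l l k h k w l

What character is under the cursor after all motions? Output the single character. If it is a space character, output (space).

After 1 (j): row=1 col=0 char='b'
After 2 (b): row=0 col=12 char='o'
After 3 (k): row=0 col=12 char='o'
After 4 (G): row=3 col=0 char='s'
After 5 (l): row=3 col=1 char='t'
After 6 (l): row=3 col=2 char='a'
After 7 (k): row=2 col=2 char='a'
After 8 (h): row=2 col=1 char='y'
After 9 (k): row=1 col=1 char='i'
After 10 (w): row=1 col=6 char='n'
After 11 (l): row=1 col=7 char='i'

Answer: i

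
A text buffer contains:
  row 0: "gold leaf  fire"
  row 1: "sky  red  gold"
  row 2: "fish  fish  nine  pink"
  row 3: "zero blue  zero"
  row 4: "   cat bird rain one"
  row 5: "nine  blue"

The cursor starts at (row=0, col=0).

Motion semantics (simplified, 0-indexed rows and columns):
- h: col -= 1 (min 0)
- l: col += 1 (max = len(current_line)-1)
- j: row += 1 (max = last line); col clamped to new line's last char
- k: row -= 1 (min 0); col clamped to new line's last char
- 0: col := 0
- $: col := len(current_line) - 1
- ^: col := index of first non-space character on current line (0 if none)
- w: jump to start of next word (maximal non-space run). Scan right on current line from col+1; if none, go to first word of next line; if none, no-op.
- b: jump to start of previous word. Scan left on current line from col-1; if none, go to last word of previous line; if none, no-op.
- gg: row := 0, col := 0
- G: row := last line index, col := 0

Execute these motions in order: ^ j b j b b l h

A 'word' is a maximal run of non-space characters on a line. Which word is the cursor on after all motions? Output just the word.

After 1 (^): row=0 col=0 char='g'
After 2 (j): row=1 col=0 char='s'
After 3 (b): row=0 col=11 char='f'
After 4 (j): row=1 col=11 char='o'
After 5 (b): row=1 col=10 char='g'
After 6 (b): row=1 col=5 char='r'
After 7 (l): row=1 col=6 char='e'
After 8 (h): row=1 col=5 char='r'

Answer: red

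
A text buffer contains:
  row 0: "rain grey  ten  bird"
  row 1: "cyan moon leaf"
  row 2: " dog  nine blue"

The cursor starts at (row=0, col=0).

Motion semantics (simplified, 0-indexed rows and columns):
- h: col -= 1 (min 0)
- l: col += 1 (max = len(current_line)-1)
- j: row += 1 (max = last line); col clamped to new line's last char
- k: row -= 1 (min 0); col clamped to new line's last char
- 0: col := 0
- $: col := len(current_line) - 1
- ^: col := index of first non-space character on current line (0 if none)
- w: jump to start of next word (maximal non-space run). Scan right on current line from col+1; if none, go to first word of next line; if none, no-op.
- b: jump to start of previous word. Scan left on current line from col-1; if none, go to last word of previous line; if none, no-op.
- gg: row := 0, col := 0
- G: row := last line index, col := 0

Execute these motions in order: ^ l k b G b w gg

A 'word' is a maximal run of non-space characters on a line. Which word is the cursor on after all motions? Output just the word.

After 1 (^): row=0 col=0 char='r'
After 2 (l): row=0 col=1 char='a'
After 3 (k): row=0 col=1 char='a'
After 4 (b): row=0 col=0 char='r'
After 5 (G): row=2 col=0 char='_'
After 6 (b): row=1 col=10 char='l'
After 7 (w): row=2 col=1 char='d'
After 8 (gg): row=0 col=0 char='r'

Answer: rain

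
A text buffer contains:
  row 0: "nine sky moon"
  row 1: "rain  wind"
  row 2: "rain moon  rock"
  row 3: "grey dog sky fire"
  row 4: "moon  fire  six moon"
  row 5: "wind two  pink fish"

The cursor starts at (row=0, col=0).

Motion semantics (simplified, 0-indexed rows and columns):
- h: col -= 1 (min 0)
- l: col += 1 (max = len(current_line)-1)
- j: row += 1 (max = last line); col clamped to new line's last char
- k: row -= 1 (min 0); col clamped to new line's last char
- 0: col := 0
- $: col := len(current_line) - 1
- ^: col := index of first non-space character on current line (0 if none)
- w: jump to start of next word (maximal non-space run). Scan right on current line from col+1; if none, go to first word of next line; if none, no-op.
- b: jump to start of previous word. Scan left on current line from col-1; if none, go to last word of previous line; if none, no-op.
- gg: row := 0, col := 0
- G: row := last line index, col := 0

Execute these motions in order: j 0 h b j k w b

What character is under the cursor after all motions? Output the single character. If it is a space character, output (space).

Answer: m

Derivation:
After 1 (j): row=1 col=0 char='r'
After 2 (0): row=1 col=0 char='r'
After 3 (h): row=1 col=0 char='r'
After 4 (b): row=0 col=9 char='m'
After 5 (j): row=1 col=9 char='d'
After 6 (k): row=0 col=9 char='m'
After 7 (w): row=1 col=0 char='r'
After 8 (b): row=0 col=9 char='m'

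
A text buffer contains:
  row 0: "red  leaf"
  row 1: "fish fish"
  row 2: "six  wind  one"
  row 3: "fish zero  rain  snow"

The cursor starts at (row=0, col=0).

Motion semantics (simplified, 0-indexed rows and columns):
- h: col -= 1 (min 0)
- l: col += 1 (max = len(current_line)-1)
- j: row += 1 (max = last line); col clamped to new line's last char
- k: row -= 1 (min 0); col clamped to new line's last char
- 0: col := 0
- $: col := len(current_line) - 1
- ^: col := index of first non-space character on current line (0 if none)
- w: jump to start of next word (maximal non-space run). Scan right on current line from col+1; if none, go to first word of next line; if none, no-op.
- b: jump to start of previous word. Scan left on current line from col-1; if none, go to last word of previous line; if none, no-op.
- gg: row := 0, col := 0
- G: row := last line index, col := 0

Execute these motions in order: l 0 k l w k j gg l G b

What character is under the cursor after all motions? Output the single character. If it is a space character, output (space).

Answer: o

Derivation:
After 1 (l): row=0 col=1 char='e'
After 2 (0): row=0 col=0 char='r'
After 3 (k): row=0 col=0 char='r'
After 4 (l): row=0 col=1 char='e'
After 5 (w): row=0 col=5 char='l'
After 6 (k): row=0 col=5 char='l'
After 7 (j): row=1 col=5 char='f'
After 8 (gg): row=0 col=0 char='r'
After 9 (l): row=0 col=1 char='e'
After 10 (G): row=3 col=0 char='f'
After 11 (b): row=2 col=11 char='o'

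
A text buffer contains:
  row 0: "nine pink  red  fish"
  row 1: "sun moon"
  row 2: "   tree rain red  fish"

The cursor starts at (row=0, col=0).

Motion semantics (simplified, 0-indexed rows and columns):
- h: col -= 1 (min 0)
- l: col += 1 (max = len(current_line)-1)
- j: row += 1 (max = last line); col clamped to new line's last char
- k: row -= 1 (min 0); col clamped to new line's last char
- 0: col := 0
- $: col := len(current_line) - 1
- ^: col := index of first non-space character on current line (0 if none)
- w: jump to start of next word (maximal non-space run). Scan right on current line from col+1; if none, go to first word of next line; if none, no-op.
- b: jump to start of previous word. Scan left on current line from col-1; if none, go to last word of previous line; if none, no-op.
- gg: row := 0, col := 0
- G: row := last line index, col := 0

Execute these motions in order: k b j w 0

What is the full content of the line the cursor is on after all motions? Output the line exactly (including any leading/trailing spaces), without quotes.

After 1 (k): row=0 col=0 char='n'
After 2 (b): row=0 col=0 char='n'
After 3 (j): row=1 col=0 char='s'
After 4 (w): row=1 col=4 char='m'
After 5 (0): row=1 col=0 char='s'

Answer: sun moon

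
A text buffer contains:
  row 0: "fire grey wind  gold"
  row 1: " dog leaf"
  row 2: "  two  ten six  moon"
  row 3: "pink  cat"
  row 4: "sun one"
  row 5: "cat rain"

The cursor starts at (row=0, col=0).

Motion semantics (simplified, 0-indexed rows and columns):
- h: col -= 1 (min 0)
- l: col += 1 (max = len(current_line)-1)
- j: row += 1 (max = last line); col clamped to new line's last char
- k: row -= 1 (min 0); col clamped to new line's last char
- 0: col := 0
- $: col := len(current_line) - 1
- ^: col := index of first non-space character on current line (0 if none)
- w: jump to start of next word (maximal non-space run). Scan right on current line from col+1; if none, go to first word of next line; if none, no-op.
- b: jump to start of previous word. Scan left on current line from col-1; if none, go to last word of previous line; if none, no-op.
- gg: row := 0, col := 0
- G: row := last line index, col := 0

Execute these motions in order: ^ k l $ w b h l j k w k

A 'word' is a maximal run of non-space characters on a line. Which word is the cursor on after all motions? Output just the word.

After 1 (^): row=0 col=0 char='f'
After 2 (k): row=0 col=0 char='f'
After 3 (l): row=0 col=1 char='i'
After 4 ($): row=0 col=19 char='d'
After 5 (w): row=1 col=1 char='d'
After 6 (b): row=0 col=16 char='g'
After 7 (h): row=0 col=15 char='_'
After 8 (l): row=0 col=16 char='g'
After 9 (j): row=1 col=8 char='f'
After 10 (k): row=0 col=8 char='y'
After 11 (w): row=0 col=10 char='w'
After 12 (k): row=0 col=10 char='w'

Answer: wind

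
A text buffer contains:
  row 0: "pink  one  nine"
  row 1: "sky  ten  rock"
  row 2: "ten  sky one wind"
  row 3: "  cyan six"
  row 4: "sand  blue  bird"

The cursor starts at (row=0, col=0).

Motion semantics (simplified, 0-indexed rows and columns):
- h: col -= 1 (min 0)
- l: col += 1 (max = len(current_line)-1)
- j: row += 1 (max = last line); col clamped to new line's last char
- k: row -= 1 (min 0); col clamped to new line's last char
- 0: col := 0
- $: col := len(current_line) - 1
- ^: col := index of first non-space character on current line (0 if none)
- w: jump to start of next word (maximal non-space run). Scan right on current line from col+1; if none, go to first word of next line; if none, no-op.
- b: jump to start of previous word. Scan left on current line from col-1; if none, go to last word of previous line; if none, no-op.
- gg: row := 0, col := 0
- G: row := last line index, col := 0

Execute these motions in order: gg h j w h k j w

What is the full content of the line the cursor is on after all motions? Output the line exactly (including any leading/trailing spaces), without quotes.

After 1 (gg): row=0 col=0 char='p'
After 2 (h): row=0 col=0 char='p'
After 3 (j): row=1 col=0 char='s'
After 4 (w): row=1 col=5 char='t'
After 5 (h): row=1 col=4 char='_'
After 6 (k): row=0 col=4 char='_'
After 7 (j): row=1 col=4 char='_'
After 8 (w): row=1 col=5 char='t'

Answer: sky  ten  rock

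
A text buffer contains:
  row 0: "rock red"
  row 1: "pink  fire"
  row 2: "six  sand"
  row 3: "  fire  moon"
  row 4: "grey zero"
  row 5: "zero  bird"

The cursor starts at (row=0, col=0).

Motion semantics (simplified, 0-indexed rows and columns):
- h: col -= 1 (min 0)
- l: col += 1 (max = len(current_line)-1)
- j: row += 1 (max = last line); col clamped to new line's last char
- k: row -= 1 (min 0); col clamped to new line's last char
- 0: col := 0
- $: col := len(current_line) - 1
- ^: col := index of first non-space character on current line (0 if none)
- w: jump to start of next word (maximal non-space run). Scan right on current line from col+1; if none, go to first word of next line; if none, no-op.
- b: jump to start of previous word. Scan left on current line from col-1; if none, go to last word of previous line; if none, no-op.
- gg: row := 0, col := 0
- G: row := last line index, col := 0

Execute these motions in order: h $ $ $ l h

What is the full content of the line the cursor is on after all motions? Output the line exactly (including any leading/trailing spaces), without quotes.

Answer: rock red

Derivation:
After 1 (h): row=0 col=0 char='r'
After 2 ($): row=0 col=7 char='d'
After 3 ($): row=0 col=7 char='d'
After 4 ($): row=0 col=7 char='d'
After 5 (l): row=0 col=7 char='d'
After 6 (h): row=0 col=6 char='e'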